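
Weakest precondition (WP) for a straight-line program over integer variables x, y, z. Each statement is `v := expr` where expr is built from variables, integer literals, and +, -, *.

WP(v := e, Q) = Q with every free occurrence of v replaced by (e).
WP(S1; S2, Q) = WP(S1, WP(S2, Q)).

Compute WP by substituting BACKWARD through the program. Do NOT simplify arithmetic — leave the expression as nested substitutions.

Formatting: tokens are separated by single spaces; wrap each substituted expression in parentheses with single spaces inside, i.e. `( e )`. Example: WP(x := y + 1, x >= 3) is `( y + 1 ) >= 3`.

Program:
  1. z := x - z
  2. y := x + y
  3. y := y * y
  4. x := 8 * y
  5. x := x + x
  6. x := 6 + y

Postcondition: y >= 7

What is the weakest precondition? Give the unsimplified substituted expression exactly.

Answer: ( ( x + y ) * ( x + y ) ) >= 7

Derivation:
post: y >= 7
stmt 6: x := 6 + y  -- replace 0 occurrence(s) of x with (6 + y)
  => y >= 7
stmt 5: x := x + x  -- replace 0 occurrence(s) of x with (x + x)
  => y >= 7
stmt 4: x := 8 * y  -- replace 0 occurrence(s) of x with (8 * y)
  => y >= 7
stmt 3: y := y * y  -- replace 1 occurrence(s) of y with (y * y)
  => ( y * y ) >= 7
stmt 2: y := x + y  -- replace 2 occurrence(s) of y with (x + y)
  => ( ( x + y ) * ( x + y ) ) >= 7
stmt 1: z := x - z  -- replace 0 occurrence(s) of z with (x - z)
  => ( ( x + y ) * ( x + y ) ) >= 7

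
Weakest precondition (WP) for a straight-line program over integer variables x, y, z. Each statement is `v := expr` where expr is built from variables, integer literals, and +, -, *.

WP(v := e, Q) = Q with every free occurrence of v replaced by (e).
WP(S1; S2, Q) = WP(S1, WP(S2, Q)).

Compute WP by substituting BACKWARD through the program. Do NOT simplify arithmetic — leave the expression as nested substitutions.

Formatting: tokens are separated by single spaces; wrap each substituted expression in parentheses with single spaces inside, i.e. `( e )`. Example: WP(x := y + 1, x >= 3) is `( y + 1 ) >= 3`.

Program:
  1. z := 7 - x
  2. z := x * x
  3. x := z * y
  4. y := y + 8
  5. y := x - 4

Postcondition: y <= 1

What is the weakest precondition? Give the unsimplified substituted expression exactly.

post: y <= 1
stmt 5: y := x - 4  -- replace 1 occurrence(s) of y with (x - 4)
  => ( x - 4 ) <= 1
stmt 4: y := y + 8  -- replace 0 occurrence(s) of y with (y + 8)
  => ( x - 4 ) <= 1
stmt 3: x := z * y  -- replace 1 occurrence(s) of x with (z * y)
  => ( ( z * y ) - 4 ) <= 1
stmt 2: z := x * x  -- replace 1 occurrence(s) of z with (x * x)
  => ( ( ( x * x ) * y ) - 4 ) <= 1
stmt 1: z := 7 - x  -- replace 0 occurrence(s) of z with (7 - x)
  => ( ( ( x * x ) * y ) - 4 ) <= 1

Answer: ( ( ( x * x ) * y ) - 4 ) <= 1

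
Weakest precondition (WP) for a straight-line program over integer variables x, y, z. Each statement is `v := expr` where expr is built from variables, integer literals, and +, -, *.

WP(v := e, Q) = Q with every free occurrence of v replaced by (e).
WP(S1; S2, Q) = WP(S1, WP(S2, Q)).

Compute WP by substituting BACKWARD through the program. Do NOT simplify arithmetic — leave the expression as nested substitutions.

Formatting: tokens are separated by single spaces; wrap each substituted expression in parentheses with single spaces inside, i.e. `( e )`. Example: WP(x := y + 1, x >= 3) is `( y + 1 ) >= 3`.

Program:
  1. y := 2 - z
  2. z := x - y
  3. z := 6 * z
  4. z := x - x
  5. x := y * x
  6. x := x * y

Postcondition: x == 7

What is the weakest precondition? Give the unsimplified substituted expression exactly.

post: x == 7
stmt 6: x := x * y  -- replace 1 occurrence(s) of x with (x * y)
  => ( x * y ) == 7
stmt 5: x := y * x  -- replace 1 occurrence(s) of x with (y * x)
  => ( ( y * x ) * y ) == 7
stmt 4: z := x - x  -- replace 0 occurrence(s) of z with (x - x)
  => ( ( y * x ) * y ) == 7
stmt 3: z := 6 * z  -- replace 0 occurrence(s) of z with (6 * z)
  => ( ( y * x ) * y ) == 7
stmt 2: z := x - y  -- replace 0 occurrence(s) of z with (x - y)
  => ( ( y * x ) * y ) == 7
stmt 1: y := 2 - z  -- replace 2 occurrence(s) of y with (2 - z)
  => ( ( ( 2 - z ) * x ) * ( 2 - z ) ) == 7

Answer: ( ( ( 2 - z ) * x ) * ( 2 - z ) ) == 7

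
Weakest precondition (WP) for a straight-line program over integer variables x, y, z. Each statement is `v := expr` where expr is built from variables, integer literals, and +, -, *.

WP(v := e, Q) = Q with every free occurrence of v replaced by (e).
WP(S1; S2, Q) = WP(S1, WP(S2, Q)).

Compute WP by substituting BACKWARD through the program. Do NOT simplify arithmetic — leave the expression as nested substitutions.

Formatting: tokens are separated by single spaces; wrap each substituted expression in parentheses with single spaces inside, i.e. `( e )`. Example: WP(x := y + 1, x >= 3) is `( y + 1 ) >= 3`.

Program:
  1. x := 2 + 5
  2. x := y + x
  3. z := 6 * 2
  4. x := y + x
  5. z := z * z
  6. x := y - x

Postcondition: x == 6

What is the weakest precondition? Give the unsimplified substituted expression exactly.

post: x == 6
stmt 6: x := y - x  -- replace 1 occurrence(s) of x with (y - x)
  => ( y - x ) == 6
stmt 5: z := z * z  -- replace 0 occurrence(s) of z with (z * z)
  => ( y - x ) == 6
stmt 4: x := y + x  -- replace 1 occurrence(s) of x with (y + x)
  => ( y - ( y + x ) ) == 6
stmt 3: z := 6 * 2  -- replace 0 occurrence(s) of z with (6 * 2)
  => ( y - ( y + x ) ) == 6
stmt 2: x := y + x  -- replace 1 occurrence(s) of x with (y + x)
  => ( y - ( y + ( y + x ) ) ) == 6
stmt 1: x := 2 + 5  -- replace 1 occurrence(s) of x with (2 + 5)
  => ( y - ( y + ( y + ( 2 + 5 ) ) ) ) == 6

Answer: ( y - ( y + ( y + ( 2 + 5 ) ) ) ) == 6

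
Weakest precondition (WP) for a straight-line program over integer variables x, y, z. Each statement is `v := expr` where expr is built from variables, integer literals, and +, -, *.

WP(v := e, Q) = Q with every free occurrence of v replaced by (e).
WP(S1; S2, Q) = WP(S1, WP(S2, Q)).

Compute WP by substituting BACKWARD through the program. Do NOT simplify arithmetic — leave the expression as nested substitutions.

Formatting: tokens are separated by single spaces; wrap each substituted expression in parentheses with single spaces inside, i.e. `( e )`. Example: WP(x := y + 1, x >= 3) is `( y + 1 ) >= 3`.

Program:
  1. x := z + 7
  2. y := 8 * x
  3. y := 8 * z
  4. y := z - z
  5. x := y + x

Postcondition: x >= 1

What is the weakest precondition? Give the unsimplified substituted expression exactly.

Answer: ( ( z - z ) + ( z + 7 ) ) >= 1

Derivation:
post: x >= 1
stmt 5: x := y + x  -- replace 1 occurrence(s) of x with (y + x)
  => ( y + x ) >= 1
stmt 4: y := z - z  -- replace 1 occurrence(s) of y with (z - z)
  => ( ( z - z ) + x ) >= 1
stmt 3: y := 8 * z  -- replace 0 occurrence(s) of y with (8 * z)
  => ( ( z - z ) + x ) >= 1
stmt 2: y := 8 * x  -- replace 0 occurrence(s) of y with (8 * x)
  => ( ( z - z ) + x ) >= 1
stmt 1: x := z + 7  -- replace 1 occurrence(s) of x with (z + 7)
  => ( ( z - z ) + ( z + 7 ) ) >= 1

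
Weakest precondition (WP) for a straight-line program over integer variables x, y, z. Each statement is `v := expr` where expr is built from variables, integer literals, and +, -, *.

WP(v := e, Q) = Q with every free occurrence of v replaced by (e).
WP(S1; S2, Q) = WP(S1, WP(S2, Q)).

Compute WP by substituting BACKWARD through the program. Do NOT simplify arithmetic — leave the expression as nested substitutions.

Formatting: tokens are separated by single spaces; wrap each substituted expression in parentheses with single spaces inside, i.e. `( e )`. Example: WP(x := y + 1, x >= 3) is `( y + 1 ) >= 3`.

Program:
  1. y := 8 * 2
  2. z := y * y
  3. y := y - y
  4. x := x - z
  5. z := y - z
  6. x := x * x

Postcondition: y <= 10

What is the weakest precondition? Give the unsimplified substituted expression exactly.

post: y <= 10
stmt 6: x := x * x  -- replace 0 occurrence(s) of x with (x * x)
  => y <= 10
stmt 5: z := y - z  -- replace 0 occurrence(s) of z with (y - z)
  => y <= 10
stmt 4: x := x - z  -- replace 0 occurrence(s) of x with (x - z)
  => y <= 10
stmt 3: y := y - y  -- replace 1 occurrence(s) of y with (y - y)
  => ( y - y ) <= 10
stmt 2: z := y * y  -- replace 0 occurrence(s) of z with (y * y)
  => ( y - y ) <= 10
stmt 1: y := 8 * 2  -- replace 2 occurrence(s) of y with (8 * 2)
  => ( ( 8 * 2 ) - ( 8 * 2 ) ) <= 10

Answer: ( ( 8 * 2 ) - ( 8 * 2 ) ) <= 10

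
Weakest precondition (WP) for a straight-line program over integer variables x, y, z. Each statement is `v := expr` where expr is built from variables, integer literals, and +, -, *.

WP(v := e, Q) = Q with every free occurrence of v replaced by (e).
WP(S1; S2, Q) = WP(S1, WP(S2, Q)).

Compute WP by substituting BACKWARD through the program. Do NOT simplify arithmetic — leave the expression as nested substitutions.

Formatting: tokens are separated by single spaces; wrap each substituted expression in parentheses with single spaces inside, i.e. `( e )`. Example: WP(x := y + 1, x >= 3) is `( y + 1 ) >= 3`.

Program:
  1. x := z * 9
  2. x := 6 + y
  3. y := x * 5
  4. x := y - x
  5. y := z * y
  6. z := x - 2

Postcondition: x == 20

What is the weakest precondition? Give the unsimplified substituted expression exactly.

post: x == 20
stmt 6: z := x - 2  -- replace 0 occurrence(s) of z with (x - 2)
  => x == 20
stmt 5: y := z * y  -- replace 0 occurrence(s) of y with (z * y)
  => x == 20
stmt 4: x := y - x  -- replace 1 occurrence(s) of x with (y - x)
  => ( y - x ) == 20
stmt 3: y := x * 5  -- replace 1 occurrence(s) of y with (x * 5)
  => ( ( x * 5 ) - x ) == 20
stmt 2: x := 6 + y  -- replace 2 occurrence(s) of x with (6 + y)
  => ( ( ( 6 + y ) * 5 ) - ( 6 + y ) ) == 20
stmt 1: x := z * 9  -- replace 0 occurrence(s) of x with (z * 9)
  => ( ( ( 6 + y ) * 5 ) - ( 6 + y ) ) == 20

Answer: ( ( ( 6 + y ) * 5 ) - ( 6 + y ) ) == 20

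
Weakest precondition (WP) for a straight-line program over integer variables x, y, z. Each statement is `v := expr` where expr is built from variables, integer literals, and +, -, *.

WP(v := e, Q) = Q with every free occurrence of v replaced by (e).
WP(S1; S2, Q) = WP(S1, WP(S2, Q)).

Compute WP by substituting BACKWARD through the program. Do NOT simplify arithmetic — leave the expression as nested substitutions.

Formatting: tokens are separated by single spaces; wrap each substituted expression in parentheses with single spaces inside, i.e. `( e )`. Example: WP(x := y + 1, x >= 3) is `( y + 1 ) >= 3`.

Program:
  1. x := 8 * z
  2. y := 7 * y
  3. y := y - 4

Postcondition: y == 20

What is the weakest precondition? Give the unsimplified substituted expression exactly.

post: y == 20
stmt 3: y := y - 4  -- replace 1 occurrence(s) of y with (y - 4)
  => ( y - 4 ) == 20
stmt 2: y := 7 * y  -- replace 1 occurrence(s) of y with (7 * y)
  => ( ( 7 * y ) - 4 ) == 20
stmt 1: x := 8 * z  -- replace 0 occurrence(s) of x with (8 * z)
  => ( ( 7 * y ) - 4 ) == 20

Answer: ( ( 7 * y ) - 4 ) == 20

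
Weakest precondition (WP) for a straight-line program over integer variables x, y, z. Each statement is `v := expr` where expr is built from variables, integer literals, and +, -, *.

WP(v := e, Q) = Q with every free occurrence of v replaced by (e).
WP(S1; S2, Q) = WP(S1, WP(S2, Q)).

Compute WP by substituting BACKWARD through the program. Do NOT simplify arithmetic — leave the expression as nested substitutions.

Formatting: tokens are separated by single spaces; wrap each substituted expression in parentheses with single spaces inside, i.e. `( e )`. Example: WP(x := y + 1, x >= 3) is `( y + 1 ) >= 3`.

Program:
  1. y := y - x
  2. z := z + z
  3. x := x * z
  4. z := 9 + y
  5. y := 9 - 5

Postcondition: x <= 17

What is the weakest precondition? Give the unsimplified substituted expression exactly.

post: x <= 17
stmt 5: y := 9 - 5  -- replace 0 occurrence(s) of y with (9 - 5)
  => x <= 17
stmt 4: z := 9 + y  -- replace 0 occurrence(s) of z with (9 + y)
  => x <= 17
stmt 3: x := x * z  -- replace 1 occurrence(s) of x with (x * z)
  => ( x * z ) <= 17
stmt 2: z := z + z  -- replace 1 occurrence(s) of z with (z + z)
  => ( x * ( z + z ) ) <= 17
stmt 1: y := y - x  -- replace 0 occurrence(s) of y with (y - x)
  => ( x * ( z + z ) ) <= 17

Answer: ( x * ( z + z ) ) <= 17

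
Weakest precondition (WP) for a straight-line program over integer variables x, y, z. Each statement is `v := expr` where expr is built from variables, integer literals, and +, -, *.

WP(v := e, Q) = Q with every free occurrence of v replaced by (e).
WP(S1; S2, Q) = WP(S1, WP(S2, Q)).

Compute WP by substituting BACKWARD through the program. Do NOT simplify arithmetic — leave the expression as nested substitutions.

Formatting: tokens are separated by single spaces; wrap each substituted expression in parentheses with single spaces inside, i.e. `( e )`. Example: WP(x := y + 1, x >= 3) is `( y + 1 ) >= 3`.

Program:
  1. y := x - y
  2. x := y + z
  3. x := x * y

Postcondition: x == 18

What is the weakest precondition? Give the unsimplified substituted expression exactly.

post: x == 18
stmt 3: x := x * y  -- replace 1 occurrence(s) of x with (x * y)
  => ( x * y ) == 18
stmt 2: x := y + z  -- replace 1 occurrence(s) of x with (y + z)
  => ( ( y + z ) * y ) == 18
stmt 1: y := x - y  -- replace 2 occurrence(s) of y with (x - y)
  => ( ( ( x - y ) + z ) * ( x - y ) ) == 18

Answer: ( ( ( x - y ) + z ) * ( x - y ) ) == 18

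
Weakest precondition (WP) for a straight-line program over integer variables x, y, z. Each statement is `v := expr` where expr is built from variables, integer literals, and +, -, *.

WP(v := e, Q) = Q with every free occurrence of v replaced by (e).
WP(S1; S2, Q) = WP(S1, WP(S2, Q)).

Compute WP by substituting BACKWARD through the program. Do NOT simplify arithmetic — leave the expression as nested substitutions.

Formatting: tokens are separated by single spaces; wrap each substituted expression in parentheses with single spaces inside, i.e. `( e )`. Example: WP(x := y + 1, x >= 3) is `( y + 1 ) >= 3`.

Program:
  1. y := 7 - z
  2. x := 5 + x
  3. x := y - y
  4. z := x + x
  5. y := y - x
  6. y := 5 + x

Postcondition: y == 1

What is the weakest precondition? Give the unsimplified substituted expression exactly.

Answer: ( 5 + ( ( 7 - z ) - ( 7 - z ) ) ) == 1

Derivation:
post: y == 1
stmt 6: y := 5 + x  -- replace 1 occurrence(s) of y with (5 + x)
  => ( 5 + x ) == 1
stmt 5: y := y - x  -- replace 0 occurrence(s) of y with (y - x)
  => ( 5 + x ) == 1
stmt 4: z := x + x  -- replace 0 occurrence(s) of z with (x + x)
  => ( 5 + x ) == 1
stmt 3: x := y - y  -- replace 1 occurrence(s) of x with (y - y)
  => ( 5 + ( y - y ) ) == 1
stmt 2: x := 5 + x  -- replace 0 occurrence(s) of x with (5 + x)
  => ( 5 + ( y - y ) ) == 1
stmt 1: y := 7 - z  -- replace 2 occurrence(s) of y with (7 - z)
  => ( 5 + ( ( 7 - z ) - ( 7 - z ) ) ) == 1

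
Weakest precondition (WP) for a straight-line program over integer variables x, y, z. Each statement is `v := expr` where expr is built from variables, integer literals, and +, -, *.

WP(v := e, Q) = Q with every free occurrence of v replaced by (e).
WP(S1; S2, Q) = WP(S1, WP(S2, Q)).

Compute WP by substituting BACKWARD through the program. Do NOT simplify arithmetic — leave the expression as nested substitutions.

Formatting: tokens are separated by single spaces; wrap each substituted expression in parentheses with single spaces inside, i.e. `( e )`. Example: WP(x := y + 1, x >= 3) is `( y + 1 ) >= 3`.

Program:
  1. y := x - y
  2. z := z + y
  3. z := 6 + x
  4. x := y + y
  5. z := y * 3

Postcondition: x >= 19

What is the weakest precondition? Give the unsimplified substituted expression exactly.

Answer: ( ( x - y ) + ( x - y ) ) >= 19

Derivation:
post: x >= 19
stmt 5: z := y * 3  -- replace 0 occurrence(s) of z with (y * 3)
  => x >= 19
stmt 4: x := y + y  -- replace 1 occurrence(s) of x with (y + y)
  => ( y + y ) >= 19
stmt 3: z := 6 + x  -- replace 0 occurrence(s) of z with (6 + x)
  => ( y + y ) >= 19
stmt 2: z := z + y  -- replace 0 occurrence(s) of z with (z + y)
  => ( y + y ) >= 19
stmt 1: y := x - y  -- replace 2 occurrence(s) of y with (x - y)
  => ( ( x - y ) + ( x - y ) ) >= 19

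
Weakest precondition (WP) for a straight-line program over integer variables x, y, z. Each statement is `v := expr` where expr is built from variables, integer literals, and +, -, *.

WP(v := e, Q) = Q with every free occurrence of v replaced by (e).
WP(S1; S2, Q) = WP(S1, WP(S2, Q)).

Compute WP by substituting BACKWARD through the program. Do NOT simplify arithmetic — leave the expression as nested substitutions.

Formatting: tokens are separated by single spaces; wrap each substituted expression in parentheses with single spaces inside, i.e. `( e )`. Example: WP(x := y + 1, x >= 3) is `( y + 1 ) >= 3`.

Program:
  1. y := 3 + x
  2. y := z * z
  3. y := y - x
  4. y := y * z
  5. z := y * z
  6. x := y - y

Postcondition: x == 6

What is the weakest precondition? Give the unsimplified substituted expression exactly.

Answer: ( ( ( ( z * z ) - x ) * z ) - ( ( ( z * z ) - x ) * z ) ) == 6

Derivation:
post: x == 6
stmt 6: x := y - y  -- replace 1 occurrence(s) of x with (y - y)
  => ( y - y ) == 6
stmt 5: z := y * z  -- replace 0 occurrence(s) of z with (y * z)
  => ( y - y ) == 6
stmt 4: y := y * z  -- replace 2 occurrence(s) of y with (y * z)
  => ( ( y * z ) - ( y * z ) ) == 6
stmt 3: y := y - x  -- replace 2 occurrence(s) of y with (y - x)
  => ( ( ( y - x ) * z ) - ( ( y - x ) * z ) ) == 6
stmt 2: y := z * z  -- replace 2 occurrence(s) of y with (z * z)
  => ( ( ( ( z * z ) - x ) * z ) - ( ( ( z * z ) - x ) * z ) ) == 6
stmt 1: y := 3 + x  -- replace 0 occurrence(s) of y with (3 + x)
  => ( ( ( ( z * z ) - x ) * z ) - ( ( ( z * z ) - x ) * z ) ) == 6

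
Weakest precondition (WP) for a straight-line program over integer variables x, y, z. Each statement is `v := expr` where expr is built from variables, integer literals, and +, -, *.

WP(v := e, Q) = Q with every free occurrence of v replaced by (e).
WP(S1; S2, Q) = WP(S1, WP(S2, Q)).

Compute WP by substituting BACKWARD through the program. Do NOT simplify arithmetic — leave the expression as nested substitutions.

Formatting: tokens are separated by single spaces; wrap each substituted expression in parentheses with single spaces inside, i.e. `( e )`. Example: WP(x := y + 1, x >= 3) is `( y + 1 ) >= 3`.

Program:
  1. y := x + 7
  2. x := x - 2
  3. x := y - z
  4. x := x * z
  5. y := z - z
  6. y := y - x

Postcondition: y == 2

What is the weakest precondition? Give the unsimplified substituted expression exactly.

Answer: ( ( z - z ) - ( ( ( x + 7 ) - z ) * z ) ) == 2

Derivation:
post: y == 2
stmt 6: y := y - x  -- replace 1 occurrence(s) of y with (y - x)
  => ( y - x ) == 2
stmt 5: y := z - z  -- replace 1 occurrence(s) of y with (z - z)
  => ( ( z - z ) - x ) == 2
stmt 4: x := x * z  -- replace 1 occurrence(s) of x with (x * z)
  => ( ( z - z ) - ( x * z ) ) == 2
stmt 3: x := y - z  -- replace 1 occurrence(s) of x with (y - z)
  => ( ( z - z ) - ( ( y - z ) * z ) ) == 2
stmt 2: x := x - 2  -- replace 0 occurrence(s) of x with (x - 2)
  => ( ( z - z ) - ( ( y - z ) * z ) ) == 2
stmt 1: y := x + 7  -- replace 1 occurrence(s) of y with (x + 7)
  => ( ( z - z ) - ( ( ( x + 7 ) - z ) * z ) ) == 2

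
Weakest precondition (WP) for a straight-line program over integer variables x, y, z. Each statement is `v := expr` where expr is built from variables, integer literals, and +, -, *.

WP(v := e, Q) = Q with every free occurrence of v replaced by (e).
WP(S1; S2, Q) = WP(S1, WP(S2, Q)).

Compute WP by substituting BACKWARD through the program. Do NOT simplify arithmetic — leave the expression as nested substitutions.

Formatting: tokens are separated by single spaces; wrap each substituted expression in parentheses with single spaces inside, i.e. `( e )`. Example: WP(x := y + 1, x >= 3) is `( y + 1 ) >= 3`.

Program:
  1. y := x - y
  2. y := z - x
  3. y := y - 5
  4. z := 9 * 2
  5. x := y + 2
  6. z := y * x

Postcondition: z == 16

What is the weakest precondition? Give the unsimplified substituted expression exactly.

Answer: ( ( ( z - x ) - 5 ) * ( ( ( z - x ) - 5 ) + 2 ) ) == 16

Derivation:
post: z == 16
stmt 6: z := y * x  -- replace 1 occurrence(s) of z with (y * x)
  => ( y * x ) == 16
stmt 5: x := y + 2  -- replace 1 occurrence(s) of x with (y + 2)
  => ( y * ( y + 2 ) ) == 16
stmt 4: z := 9 * 2  -- replace 0 occurrence(s) of z with (9 * 2)
  => ( y * ( y + 2 ) ) == 16
stmt 3: y := y - 5  -- replace 2 occurrence(s) of y with (y - 5)
  => ( ( y - 5 ) * ( ( y - 5 ) + 2 ) ) == 16
stmt 2: y := z - x  -- replace 2 occurrence(s) of y with (z - x)
  => ( ( ( z - x ) - 5 ) * ( ( ( z - x ) - 5 ) + 2 ) ) == 16
stmt 1: y := x - y  -- replace 0 occurrence(s) of y with (x - y)
  => ( ( ( z - x ) - 5 ) * ( ( ( z - x ) - 5 ) + 2 ) ) == 16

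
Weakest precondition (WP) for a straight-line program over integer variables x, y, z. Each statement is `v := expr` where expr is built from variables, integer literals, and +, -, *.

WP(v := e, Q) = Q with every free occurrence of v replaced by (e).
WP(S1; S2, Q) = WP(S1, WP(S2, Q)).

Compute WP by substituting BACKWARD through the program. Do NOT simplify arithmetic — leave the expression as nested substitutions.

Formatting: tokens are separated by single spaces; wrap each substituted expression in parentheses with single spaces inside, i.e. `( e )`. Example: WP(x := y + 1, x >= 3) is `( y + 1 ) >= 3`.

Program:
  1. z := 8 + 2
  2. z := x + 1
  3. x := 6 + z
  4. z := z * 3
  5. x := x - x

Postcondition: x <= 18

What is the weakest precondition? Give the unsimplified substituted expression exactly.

post: x <= 18
stmt 5: x := x - x  -- replace 1 occurrence(s) of x with (x - x)
  => ( x - x ) <= 18
stmt 4: z := z * 3  -- replace 0 occurrence(s) of z with (z * 3)
  => ( x - x ) <= 18
stmt 3: x := 6 + z  -- replace 2 occurrence(s) of x with (6 + z)
  => ( ( 6 + z ) - ( 6 + z ) ) <= 18
stmt 2: z := x + 1  -- replace 2 occurrence(s) of z with (x + 1)
  => ( ( 6 + ( x + 1 ) ) - ( 6 + ( x + 1 ) ) ) <= 18
stmt 1: z := 8 + 2  -- replace 0 occurrence(s) of z with (8 + 2)
  => ( ( 6 + ( x + 1 ) ) - ( 6 + ( x + 1 ) ) ) <= 18

Answer: ( ( 6 + ( x + 1 ) ) - ( 6 + ( x + 1 ) ) ) <= 18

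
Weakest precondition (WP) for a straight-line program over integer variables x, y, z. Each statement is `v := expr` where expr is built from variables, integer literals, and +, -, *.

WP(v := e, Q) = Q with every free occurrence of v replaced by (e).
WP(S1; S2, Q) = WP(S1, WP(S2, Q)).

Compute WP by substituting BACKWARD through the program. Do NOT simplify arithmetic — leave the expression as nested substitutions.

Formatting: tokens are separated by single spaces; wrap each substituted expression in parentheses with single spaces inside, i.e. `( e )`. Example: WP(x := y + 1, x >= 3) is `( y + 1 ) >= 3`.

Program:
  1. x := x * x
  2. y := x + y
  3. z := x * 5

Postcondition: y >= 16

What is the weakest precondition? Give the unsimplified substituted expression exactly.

post: y >= 16
stmt 3: z := x * 5  -- replace 0 occurrence(s) of z with (x * 5)
  => y >= 16
stmt 2: y := x + y  -- replace 1 occurrence(s) of y with (x + y)
  => ( x + y ) >= 16
stmt 1: x := x * x  -- replace 1 occurrence(s) of x with (x * x)
  => ( ( x * x ) + y ) >= 16

Answer: ( ( x * x ) + y ) >= 16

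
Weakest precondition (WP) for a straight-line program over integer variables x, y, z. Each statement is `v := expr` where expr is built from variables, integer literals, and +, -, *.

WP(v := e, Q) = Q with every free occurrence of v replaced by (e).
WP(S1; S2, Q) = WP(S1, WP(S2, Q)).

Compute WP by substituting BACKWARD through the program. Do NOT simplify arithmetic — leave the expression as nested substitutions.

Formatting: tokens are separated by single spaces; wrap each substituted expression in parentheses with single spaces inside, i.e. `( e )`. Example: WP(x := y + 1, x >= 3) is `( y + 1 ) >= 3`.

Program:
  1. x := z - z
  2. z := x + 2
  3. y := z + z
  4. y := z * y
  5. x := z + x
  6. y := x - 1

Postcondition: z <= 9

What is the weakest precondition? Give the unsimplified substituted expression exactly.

Answer: ( ( z - z ) + 2 ) <= 9

Derivation:
post: z <= 9
stmt 6: y := x - 1  -- replace 0 occurrence(s) of y with (x - 1)
  => z <= 9
stmt 5: x := z + x  -- replace 0 occurrence(s) of x with (z + x)
  => z <= 9
stmt 4: y := z * y  -- replace 0 occurrence(s) of y with (z * y)
  => z <= 9
stmt 3: y := z + z  -- replace 0 occurrence(s) of y with (z + z)
  => z <= 9
stmt 2: z := x + 2  -- replace 1 occurrence(s) of z with (x + 2)
  => ( x + 2 ) <= 9
stmt 1: x := z - z  -- replace 1 occurrence(s) of x with (z - z)
  => ( ( z - z ) + 2 ) <= 9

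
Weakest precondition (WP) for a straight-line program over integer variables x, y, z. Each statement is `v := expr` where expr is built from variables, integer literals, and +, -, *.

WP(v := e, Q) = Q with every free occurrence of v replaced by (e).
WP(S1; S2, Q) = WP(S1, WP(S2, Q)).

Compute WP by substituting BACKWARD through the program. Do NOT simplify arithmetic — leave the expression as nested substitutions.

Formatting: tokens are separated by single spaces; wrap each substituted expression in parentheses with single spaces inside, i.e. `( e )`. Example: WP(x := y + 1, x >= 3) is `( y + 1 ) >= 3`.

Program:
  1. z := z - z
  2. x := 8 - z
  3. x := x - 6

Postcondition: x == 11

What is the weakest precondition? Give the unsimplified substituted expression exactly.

post: x == 11
stmt 3: x := x - 6  -- replace 1 occurrence(s) of x with (x - 6)
  => ( x - 6 ) == 11
stmt 2: x := 8 - z  -- replace 1 occurrence(s) of x with (8 - z)
  => ( ( 8 - z ) - 6 ) == 11
stmt 1: z := z - z  -- replace 1 occurrence(s) of z with (z - z)
  => ( ( 8 - ( z - z ) ) - 6 ) == 11

Answer: ( ( 8 - ( z - z ) ) - 6 ) == 11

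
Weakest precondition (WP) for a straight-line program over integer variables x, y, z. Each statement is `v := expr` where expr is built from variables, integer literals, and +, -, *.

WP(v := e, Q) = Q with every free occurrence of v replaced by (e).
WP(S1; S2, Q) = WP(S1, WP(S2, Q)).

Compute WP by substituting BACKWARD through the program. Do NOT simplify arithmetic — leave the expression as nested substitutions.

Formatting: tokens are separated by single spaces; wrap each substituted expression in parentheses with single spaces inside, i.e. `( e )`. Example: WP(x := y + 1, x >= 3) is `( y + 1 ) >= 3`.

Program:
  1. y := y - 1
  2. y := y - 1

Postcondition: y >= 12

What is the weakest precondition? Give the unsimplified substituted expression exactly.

post: y >= 12
stmt 2: y := y - 1  -- replace 1 occurrence(s) of y with (y - 1)
  => ( y - 1 ) >= 12
stmt 1: y := y - 1  -- replace 1 occurrence(s) of y with (y - 1)
  => ( ( y - 1 ) - 1 ) >= 12

Answer: ( ( y - 1 ) - 1 ) >= 12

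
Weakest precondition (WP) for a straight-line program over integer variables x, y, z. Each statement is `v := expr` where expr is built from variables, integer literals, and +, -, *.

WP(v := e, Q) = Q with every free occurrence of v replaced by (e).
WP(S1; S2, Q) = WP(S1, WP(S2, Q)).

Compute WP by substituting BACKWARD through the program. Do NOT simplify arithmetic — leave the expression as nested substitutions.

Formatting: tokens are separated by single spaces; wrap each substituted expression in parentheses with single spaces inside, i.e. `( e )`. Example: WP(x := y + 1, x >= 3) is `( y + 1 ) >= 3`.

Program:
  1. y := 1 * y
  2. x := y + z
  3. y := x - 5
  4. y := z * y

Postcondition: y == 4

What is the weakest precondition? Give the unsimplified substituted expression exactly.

Answer: ( z * ( ( ( 1 * y ) + z ) - 5 ) ) == 4

Derivation:
post: y == 4
stmt 4: y := z * y  -- replace 1 occurrence(s) of y with (z * y)
  => ( z * y ) == 4
stmt 3: y := x - 5  -- replace 1 occurrence(s) of y with (x - 5)
  => ( z * ( x - 5 ) ) == 4
stmt 2: x := y + z  -- replace 1 occurrence(s) of x with (y + z)
  => ( z * ( ( y + z ) - 5 ) ) == 4
stmt 1: y := 1 * y  -- replace 1 occurrence(s) of y with (1 * y)
  => ( z * ( ( ( 1 * y ) + z ) - 5 ) ) == 4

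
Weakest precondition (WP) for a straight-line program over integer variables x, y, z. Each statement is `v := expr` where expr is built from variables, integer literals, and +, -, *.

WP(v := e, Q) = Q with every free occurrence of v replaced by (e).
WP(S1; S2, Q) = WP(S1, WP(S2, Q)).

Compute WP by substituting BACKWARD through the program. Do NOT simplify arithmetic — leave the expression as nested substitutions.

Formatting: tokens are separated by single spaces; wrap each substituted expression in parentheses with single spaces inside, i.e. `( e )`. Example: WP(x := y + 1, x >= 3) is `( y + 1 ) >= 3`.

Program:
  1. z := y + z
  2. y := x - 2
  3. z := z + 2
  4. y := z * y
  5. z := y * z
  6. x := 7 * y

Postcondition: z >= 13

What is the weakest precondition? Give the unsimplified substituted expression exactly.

post: z >= 13
stmt 6: x := 7 * y  -- replace 0 occurrence(s) of x with (7 * y)
  => z >= 13
stmt 5: z := y * z  -- replace 1 occurrence(s) of z with (y * z)
  => ( y * z ) >= 13
stmt 4: y := z * y  -- replace 1 occurrence(s) of y with (z * y)
  => ( ( z * y ) * z ) >= 13
stmt 3: z := z + 2  -- replace 2 occurrence(s) of z with (z + 2)
  => ( ( ( z + 2 ) * y ) * ( z + 2 ) ) >= 13
stmt 2: y := x - 2  -- replace 1 occurrence(s) of y with (x - 2)
  => ( ( ( z + 2 ) * ( x - 2 ) ) * ( z + 2 ) ) >= 13
stmt 1: z := y + z  -- replace 2 occurrence(s) of z with (y + z)
  => ( ( ( ( y + z ) + 2 ) * ( x - 2 ) ) * ( ( y + z ) + 2 ) ) >= 13

Answer: ( ( ( ( y + z ) + 2 ) * ( x - 2 ) ) * ( ( y + z ) + 2 ) ) >= 13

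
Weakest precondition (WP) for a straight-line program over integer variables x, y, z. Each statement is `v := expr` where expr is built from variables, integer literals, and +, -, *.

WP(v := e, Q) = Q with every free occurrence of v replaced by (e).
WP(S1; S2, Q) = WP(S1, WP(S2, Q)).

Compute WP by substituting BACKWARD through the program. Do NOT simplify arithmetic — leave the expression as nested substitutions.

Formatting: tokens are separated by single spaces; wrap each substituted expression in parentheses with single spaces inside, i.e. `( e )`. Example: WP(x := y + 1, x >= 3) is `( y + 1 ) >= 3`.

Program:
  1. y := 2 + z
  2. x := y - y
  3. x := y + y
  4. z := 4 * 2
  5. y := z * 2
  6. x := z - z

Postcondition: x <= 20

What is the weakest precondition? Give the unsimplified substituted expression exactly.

post: x <= 20
stmt 6: x := z - z  -- replace 1 occurrence(s) of x with (z - z)
  => ( z - z ) <= 20
stmt 5: y := z * 2  -- replace 0 occurrence(s) of y with (z * 2)
  => ( z - z ) <= 20
stmt 4: z := 4 * 2  -- replace 2 occurrence(s) of z with (4 * 2)
  => ( ( 4 * 2 ) - ( 4 * 2 ) ) <= 20
stmt 3: x := y + y  -- replace 0 occurrence(s) of x with (y + y)
  => ( ( 4 * 2 ) - ( 4 * 2 ) ) <= 20
stmt 2: x := y - y  -- replace 0 occurrence(s) of x with (y - y)
  => ( ( 4 * 2 ) - ( 4 * 2 ) ) <= 20
stmt 1: y := 2 + z  -- replace 0 occurrence(s) of y with (2 + z)
  => ( ( 4 * 2 ) - ( 4 * 2 ) ) <= 20

Answer: ( ( 4 * 2 ) - ( 4 * 2 ) ) <= 20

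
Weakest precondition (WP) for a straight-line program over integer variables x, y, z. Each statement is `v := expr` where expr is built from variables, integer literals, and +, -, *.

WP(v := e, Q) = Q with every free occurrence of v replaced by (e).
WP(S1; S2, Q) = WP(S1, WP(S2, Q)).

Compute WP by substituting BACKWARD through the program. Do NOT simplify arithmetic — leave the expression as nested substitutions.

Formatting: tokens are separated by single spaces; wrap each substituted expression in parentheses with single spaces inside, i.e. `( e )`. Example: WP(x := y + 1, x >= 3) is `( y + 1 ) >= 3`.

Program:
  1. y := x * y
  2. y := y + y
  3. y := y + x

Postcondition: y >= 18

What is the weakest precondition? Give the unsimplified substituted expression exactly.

post: y >= 18
stmt 3: y := y + x  -- replace 1 occurrence(s) of y with (y + x)
  => ( y + x ) >= 18
stmt 2: y := y + y  -- replace 1 occurrence(s) of y with (y + y)
  => ( ( y + y ) + x ) >= 18
stmt 1: y := x * y  -- replace 2 occurrence(s) of y with (x * y)
  => ( ( ( x * y ) + ( x * y ) ) + x ) >= 18

Answer: ( ( ( x * y ) + ( x * y ) ) + x ) >= 18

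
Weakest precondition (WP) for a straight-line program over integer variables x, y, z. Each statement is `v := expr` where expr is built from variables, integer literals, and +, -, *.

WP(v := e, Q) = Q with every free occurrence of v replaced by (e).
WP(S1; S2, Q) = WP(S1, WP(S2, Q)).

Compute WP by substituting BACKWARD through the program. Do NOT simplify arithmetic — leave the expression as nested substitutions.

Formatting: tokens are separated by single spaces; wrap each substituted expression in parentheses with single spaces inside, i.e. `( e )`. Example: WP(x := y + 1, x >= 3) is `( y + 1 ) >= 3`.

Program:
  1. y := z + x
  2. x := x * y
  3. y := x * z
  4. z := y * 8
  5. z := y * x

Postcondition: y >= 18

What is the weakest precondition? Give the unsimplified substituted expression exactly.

post: y >= 18
stmt 5: z := y * x  -- replace 0 occurrence(s) of z with (y * x)
  => y >= 18
stmt 4: z := y * 8  -- replace 0 occurrence(s) of z with (y * 8)
  => y >= 18
stmt 3: y := x * z  -- replace 1 occurrence(s) of y with (x * z)
  => ( x * z ) >= 18
stmt 2: x := x * y  -- replace 1 occurrence(s) of x with (x * y)
  => ( ( x * y ) * z ) >= 18
stmt 1: y := z + x  -- replace 1 occurrence(s) of y with (z + x)
  => ( ( x * ( z + x ) ) * z ) >= 18

Answer: ( ( x * ( z + x ) ) * z ) >= 18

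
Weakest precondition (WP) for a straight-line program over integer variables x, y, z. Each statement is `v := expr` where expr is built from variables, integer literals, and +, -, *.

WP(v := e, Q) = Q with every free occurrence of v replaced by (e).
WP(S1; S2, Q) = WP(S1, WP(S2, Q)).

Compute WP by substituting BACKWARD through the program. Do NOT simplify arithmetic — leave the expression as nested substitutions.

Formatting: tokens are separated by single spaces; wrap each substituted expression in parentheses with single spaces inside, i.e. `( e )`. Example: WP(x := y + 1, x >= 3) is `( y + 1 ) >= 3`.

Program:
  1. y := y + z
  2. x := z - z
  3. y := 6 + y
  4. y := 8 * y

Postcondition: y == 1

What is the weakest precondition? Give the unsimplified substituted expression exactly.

Answer: ( 8 * ( 6 + ( y + z ) ) ) == 1

Derivation:
post: y == 1
stmt 4: y := 8 * y  -- replace 1 occurrence(s) of y with (8 * y)
  => ( 8 * y ) == 1
stmt 3: y := 6 + y  -- replace 1 occurrence(s) of y with (6 + y)
  => ( 8 * ( 6 + y ) ) == 1
stmt 2: x := z - z  -- replace 0 occurrence(s) of x with (z - z)
  => ( 8 * ( 6 + y ) ) == 1
stmt 1: y := y + z  -- replace 1 occurrence(s) of y with (y + z)
  => ( 8 * ( 6 + ( y + z ) ) ) == 1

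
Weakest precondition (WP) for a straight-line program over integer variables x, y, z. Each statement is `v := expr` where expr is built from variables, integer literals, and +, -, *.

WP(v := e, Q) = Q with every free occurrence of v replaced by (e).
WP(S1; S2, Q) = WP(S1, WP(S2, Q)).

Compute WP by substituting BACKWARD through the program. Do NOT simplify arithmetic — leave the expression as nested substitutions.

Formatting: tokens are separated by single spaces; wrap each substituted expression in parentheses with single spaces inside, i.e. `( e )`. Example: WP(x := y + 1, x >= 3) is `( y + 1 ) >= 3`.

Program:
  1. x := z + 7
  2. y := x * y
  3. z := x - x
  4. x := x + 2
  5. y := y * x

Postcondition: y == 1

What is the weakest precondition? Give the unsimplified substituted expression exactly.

Answer: ( ( ( z + 7 ) * y ) * ( ( z + 7 ) + 2 ) ) == 1

Derivation:
post: y == 1
stmt 5: y := y * x  -- replace 1 occurrence(s) of y with (y * x)
  => ( y * x ) == 1
stmt 4: x := x + 2  -- replace 1 occurrence(s) of x with (x + 2)
  => ( y * ( x + 2 ) ) == 1
stmt 3: z := x - x  -- replace 0 occurrence(s) of z with (x - x)
  => ( y * ( x + 2 ) ) == 1
stmt 2: y := x * y  -- replace 1 occurrence(s) of y with (x * y)
  => ( ( x * y ) * ( x + 2 ) ) == 1
stmt 1: x := z + 7  -- replace 2 occurrence(s) of x with (z + 7)
  => ( ( ( z + 7 ) * y ) * ( ( z + 7 ) + 2 ) ) == 1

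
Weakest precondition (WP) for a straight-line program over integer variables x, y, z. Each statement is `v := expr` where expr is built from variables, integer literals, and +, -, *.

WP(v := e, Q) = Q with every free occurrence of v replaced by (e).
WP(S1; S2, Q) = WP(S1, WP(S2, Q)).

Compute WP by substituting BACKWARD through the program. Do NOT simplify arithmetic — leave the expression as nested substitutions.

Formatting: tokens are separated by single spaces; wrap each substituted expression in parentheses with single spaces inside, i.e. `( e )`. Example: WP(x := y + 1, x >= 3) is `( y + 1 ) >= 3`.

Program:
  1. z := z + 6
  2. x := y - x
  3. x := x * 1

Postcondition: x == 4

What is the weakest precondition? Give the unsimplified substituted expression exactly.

post: x == 4
stmt 3: x := x * 1  -- replace 1 occurrence(s) of x with (x * 1)
  => ( x * 1 ) == 4
stmt 2: x := y - x  -- replace 1 occurrence(s) of x with (y - x)
  => ( ( y - x ) * 1 ) == 4
stmt 1: z := z + 6  -- replace 0 occurrence(s) of z with (z + 6)
  => ( ( y - x ) * 1 ) == 4

Answer: ( ( y - x ) * 1 ) == 4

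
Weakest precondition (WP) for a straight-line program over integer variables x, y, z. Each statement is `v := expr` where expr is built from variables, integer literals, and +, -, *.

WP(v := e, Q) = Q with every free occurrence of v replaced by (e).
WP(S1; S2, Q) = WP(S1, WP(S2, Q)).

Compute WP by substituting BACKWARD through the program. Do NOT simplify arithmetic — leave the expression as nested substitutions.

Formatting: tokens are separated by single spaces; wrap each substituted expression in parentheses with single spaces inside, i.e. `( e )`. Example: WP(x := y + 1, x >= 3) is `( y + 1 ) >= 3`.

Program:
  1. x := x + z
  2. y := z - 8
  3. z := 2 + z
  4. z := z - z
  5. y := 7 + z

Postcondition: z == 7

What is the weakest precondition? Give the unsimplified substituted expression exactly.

Answer: ( ( 2 + z ) - ( 2 + z ) ) == 7

Derivation:
post: z == 7
stmt 5: y := 7 + z  -- replace 0 occurrence(s) of y with (7 + z)
  => z == 7
stmt 4: z := z - z  -- replace 1 occurrence(s) of z with (z - z)
  => ( z - z ) == 7
stmt 3: z := 2 + z  -- replace 2 occurrence(s) of z with (2 + z)
  => ( ( 2 + z ) - ( 2 + z ) ) == 7
stmt 2: y := z - 8  -- replace 0 occurrence(s) of y with (z - 8)
  => ( ( 2 + z ) - ( 2 + z ) ) == 7
stmt 1: x := x + z  -- replace 0 occurrence(s) of x with (x + z)
  => ( ( 2 + z ) - ( 2 + z ) ) == 7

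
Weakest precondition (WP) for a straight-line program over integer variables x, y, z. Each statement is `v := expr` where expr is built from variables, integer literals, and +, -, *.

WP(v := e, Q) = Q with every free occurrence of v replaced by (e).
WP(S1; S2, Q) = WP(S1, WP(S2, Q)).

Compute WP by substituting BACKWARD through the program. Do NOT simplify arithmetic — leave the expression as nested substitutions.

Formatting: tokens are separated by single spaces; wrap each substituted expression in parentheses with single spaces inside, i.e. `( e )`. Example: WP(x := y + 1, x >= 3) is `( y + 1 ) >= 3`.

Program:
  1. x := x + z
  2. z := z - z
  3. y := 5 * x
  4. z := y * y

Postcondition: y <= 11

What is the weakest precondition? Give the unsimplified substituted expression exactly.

post: y <= 11
stmt 4: z := y * y  -- replace 0 occurrence(s) of z with (y * y)
  => y <= 11
stmt 3: y := 5 * x  -- replace 1 occurrence(s) of y with (5 * x)
  => ( 5 * x ) <= 11
stmt 2: z := z - z  -- replace 0 occurrence(s) of z with (z - z)
  => ( 5 * x ) <= 11
stmt 1: x := x + z  -- replace 1 occurrence(s) of x with (x + z)
  => ( 5 * ( x + z ) ) <= 11

Answer: ( 5 * ( x + z ) ) <= 11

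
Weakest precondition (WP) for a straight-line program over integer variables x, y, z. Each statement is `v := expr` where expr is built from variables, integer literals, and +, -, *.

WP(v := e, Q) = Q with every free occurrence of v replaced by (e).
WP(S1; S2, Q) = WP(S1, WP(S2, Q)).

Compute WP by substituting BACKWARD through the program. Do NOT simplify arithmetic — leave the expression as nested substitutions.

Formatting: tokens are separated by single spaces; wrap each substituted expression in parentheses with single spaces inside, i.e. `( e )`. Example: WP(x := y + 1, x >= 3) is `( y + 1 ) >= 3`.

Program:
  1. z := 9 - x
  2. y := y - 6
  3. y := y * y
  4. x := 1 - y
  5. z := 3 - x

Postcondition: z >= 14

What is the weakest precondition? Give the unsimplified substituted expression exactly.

Answer: ( 3 - ( 1 - ( ( y - 6 ) * ( y - 6 ) ) ) ) >= 14

Derivation:
post: z >= 14
stmt 5: z := 3 - x  -- replace 1 occurrence(s) of z with (3 - x)
  => ( 3 - x ) >= 14
stmt 4: x := 1 - y  -- replace 1 occurrence(s) of x with (1 - y)
  => ( 3 - ( 1 - y ) ) >= 14
stmt 3: y := y * y  -- replace 1 occurrence(s) of y with (y * y)
  => ( 3 - ( 1 - ( y * y ) ) ) >= 14
stmt 2: y := y - 6  -- replace 2 occurrence(s) of y with (y - 6)
  => ( 3 - ( 1 - ( ( y - 6 ) * ( y - 6 ) ) ) ) >= 14
stmt 1: z := 9 - x  -- replace 0 occurrence(s) of z with (9 - x)
  => ( 3 - ( 1 - ( ( y - 6 ) * ( y - 6 ) ) ) ) >= 14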